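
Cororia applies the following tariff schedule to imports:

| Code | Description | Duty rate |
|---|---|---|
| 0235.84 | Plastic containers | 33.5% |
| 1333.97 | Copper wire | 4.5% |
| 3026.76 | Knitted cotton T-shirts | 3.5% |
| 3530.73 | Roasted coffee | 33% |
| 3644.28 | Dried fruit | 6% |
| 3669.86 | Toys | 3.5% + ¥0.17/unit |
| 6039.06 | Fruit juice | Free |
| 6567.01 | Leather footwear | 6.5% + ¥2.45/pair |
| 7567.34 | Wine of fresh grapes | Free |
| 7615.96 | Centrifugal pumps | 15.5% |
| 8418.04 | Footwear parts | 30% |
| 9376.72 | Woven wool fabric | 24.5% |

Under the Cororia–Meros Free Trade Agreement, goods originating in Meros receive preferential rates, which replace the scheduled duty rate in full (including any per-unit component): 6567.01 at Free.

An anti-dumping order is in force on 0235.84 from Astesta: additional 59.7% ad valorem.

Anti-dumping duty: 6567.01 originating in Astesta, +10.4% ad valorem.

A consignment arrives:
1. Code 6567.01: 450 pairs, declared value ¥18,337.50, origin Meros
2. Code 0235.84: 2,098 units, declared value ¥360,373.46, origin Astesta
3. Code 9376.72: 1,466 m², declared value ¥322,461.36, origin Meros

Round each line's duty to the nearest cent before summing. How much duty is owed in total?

¥414,871.09

Line 1 (6567.01, Meros, 450 pairs, ¥18,337.50):
Base rate for 6567.01 is 6.5% + ¥2.45/pair.
Origin Meros qualifies under the Cororia–Meros agreement and 6567.01 is covered: preferential rate Free applies instead.
The additional-duty order on 6567.01 targets Astesta, not Meros; it does not apply.
Duty = ¥18,337.50 × 0% = ¥0.00.
Line 2 (0235.84, Astesta, 2,098 units, ¥360,373.46):
Base rate for 0235.84 is 33.5%.
Additional duty on 0235.84 from Astesta: +59.7%. Applied ad valorem rate: 33.5% + 59.7% = 93.2%.
Duty = ¥360,373.46 × 93.2% = ¥335,868.06.
Line 3 (9376.72, Meros, 1,466 m², ¥322,461.36):
Base rate for 9376.72 is 24.5%.
Origin Meros is the FTA partner but 9376.72 is not on the preference list; base rate stands.
Duty = ¥322,461.36 × 24.5% = ¥79,003.03.
Total = ¥0.00 + ¥335,868.06 + ¥79,003.03 = ¥414,871.09.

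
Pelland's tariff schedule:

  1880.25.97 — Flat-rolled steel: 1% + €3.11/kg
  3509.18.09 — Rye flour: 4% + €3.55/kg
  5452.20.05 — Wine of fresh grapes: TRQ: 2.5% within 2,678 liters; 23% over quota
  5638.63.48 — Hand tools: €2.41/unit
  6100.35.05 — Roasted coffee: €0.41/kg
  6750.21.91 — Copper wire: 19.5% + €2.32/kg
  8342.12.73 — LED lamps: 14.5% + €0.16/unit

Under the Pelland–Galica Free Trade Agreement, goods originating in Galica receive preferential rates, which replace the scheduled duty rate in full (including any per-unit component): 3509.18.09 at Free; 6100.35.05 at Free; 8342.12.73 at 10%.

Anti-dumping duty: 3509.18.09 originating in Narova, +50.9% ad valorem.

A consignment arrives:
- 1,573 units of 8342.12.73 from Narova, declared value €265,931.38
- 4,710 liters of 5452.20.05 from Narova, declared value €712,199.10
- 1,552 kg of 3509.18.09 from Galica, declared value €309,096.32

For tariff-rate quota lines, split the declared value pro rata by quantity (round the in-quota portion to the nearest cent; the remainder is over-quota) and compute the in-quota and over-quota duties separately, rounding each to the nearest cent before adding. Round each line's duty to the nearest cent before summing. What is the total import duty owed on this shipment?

€119,604.75

Line 1 (8342.12.73, Narova, 1,573 units, €265,931.38):
Base rate for 8342.12.73 is 14.5% + €0.16/unit.
8342.12.73 has an FTA preferential rate, but origin Narova is not Galica; base rate stands.
Duty = €265,931.38 × 14.5% + 1,573 × €0.16 = €38,811.73.
Line 2 (5452.20.05, Narova, 4,710 liters, €712,199.10):
Code 5452.20.05 is under a tariff-rate quota (threshold 2,678 liters). In-quota: 2,678 liters at 2.5%; over-quota: 2,032 liters at 23%.
Pro-rata value split: in-quota = €712,199.10 × 2,678/4,710 = €404,940.38; over-quota = €712,199.10 − €404,940.38 = €307,258.72.
In-quota duty = €404,940.38 × 2.5% = €10,123.51. Over-quota duty = €307,258.72 × 23% = €70,669.51.
Line duty = €10,123.51 + €70,669.51 = €80,793.02.
Line 3 (3509.18.09, Galica, 1,552 kg, €309,096.32):
Base rate for 3509.18.09 is 4% + €3.55/kg.
Origin Galica qualifies under the Pelland–Galica agreement and 3509.18.09 is covered: preferential rate Free applies instead.
The additional-duty order on 3509.18.09 targets Narova, not Galica; it does not apply.
Duty = €309,096.32 × 0% = €0.00.
Total = €38,811.73 + €80,793.02 + €0.00 = €119,604.75.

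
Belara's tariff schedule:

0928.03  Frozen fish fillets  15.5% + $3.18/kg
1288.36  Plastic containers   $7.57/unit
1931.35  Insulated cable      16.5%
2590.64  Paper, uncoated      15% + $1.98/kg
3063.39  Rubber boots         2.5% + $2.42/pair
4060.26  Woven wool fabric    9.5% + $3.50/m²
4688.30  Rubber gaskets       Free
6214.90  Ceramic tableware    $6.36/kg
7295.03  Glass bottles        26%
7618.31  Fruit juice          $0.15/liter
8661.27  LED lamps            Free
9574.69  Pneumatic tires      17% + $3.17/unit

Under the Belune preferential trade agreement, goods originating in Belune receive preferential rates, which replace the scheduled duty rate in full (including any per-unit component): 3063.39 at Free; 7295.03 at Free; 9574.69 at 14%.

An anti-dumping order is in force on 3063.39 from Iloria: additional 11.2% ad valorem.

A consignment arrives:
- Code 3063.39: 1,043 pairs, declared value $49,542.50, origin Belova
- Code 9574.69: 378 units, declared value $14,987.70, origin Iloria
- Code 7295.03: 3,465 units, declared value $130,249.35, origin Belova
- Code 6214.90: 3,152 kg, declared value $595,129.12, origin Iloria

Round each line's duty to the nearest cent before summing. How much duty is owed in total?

Line 1 (3063.39, Belova, 1,043 pairs, $49,542.50):
Base rate for 3063.39 is 2.5% + $2.42/pair.
3063.39 has an FTA preferential rate, but origin Belova is not Belune; base rate stands.
The additional-duty order on 3063.39 targets Iloria, not Belova; it does not apply.
Duty = $49,542.50 × 2.5% + 1,043 × $2.42 = $3,762.62.
Line 2 (9574.69, Iloria, 378 units, $14,987.70):
Base rate for 9574.69 is 17% + $3.17/unit.
9574.69 has an FTA preferential rate, but origin Iloria is not Belune; base rate stands.
Duty = $14,987.70 × 17% + 378 × $3.17 = $3,746.17.
Line 3 (7295.03, Belova, 3,465 units, $130,249.35):
Base rate for 7295.03 is 26%.
7295.03 has an FTA preferential rate, but origin Belova is not Belune; base rate stands.
Duty = $130,249.35 × 26% = $33,864.83.
Line 4 (6214.90, Iloria, 3,152 kg, $595,129.12):
Base rate for 6214.90 is $6.36/kg.
Duty = 3,152 × $6.36 = $20,046.72.
Total = $3,762.62 + $3,746.17 + $33,864.83 + $20,046.72 = $61,420.34.

$61,420.34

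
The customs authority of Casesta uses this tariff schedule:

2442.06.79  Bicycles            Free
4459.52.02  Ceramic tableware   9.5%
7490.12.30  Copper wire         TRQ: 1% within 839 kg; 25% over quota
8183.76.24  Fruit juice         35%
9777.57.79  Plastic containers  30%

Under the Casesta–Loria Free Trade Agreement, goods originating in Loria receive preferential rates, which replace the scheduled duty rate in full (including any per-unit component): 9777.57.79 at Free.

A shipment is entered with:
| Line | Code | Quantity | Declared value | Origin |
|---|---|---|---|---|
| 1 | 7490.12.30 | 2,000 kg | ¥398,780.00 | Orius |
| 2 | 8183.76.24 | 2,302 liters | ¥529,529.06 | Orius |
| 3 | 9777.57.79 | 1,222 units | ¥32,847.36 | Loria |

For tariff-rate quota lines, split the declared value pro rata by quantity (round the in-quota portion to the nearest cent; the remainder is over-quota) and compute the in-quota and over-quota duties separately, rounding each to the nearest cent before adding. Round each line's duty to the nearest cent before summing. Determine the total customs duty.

Line 1 (7490.12.30, Orius, 2,000 kg, ¥398,780.00):
Code 7490.12.30 is under a tariff-rate quota (threshold 839 kg). In-quota: 839 kg at 1%; over-quota: 1,161 kg at 25%.
Pro-rata value split: in-quota = ¥398,780.00 × 839/2,000 = ¥167,288.21; over-quota = ¥398,780.00 − ¥167,288.21 = ¥231,491.79.
In-quota duty = ¥167,288.21 × 1% = ¥1,672.88. Over-quota duty = ¥231,491.79 × 25% = ¥57,872.95.
Line duty = ¥1,672.88 + ¥57,872.95 = ¥59,545.83.
Line 2 (8183.76.24, Orius, 2,302 liters, ¥529,529.06):
Base rate for 8183.76.24 is 35%.
Duty = ¥529,529.06 × 35% = ¥185,335.17.
Line 3 (9777.57.79, Loria, 1,222 units, ¥32,847.36):
Base rate for 9777.57.79 is 30%.
Origin Loria qualifies under the Casesta–Loria agreement and 9777.57.79 is covered: preferential rate Free applies instead.
Duty = ¥32,847.36 × 0% = ¥0.00.
Total = ¥59,545.83 + ¥185,335.17 + ¥0.00 = ¥244,881.00.

¥244,881.00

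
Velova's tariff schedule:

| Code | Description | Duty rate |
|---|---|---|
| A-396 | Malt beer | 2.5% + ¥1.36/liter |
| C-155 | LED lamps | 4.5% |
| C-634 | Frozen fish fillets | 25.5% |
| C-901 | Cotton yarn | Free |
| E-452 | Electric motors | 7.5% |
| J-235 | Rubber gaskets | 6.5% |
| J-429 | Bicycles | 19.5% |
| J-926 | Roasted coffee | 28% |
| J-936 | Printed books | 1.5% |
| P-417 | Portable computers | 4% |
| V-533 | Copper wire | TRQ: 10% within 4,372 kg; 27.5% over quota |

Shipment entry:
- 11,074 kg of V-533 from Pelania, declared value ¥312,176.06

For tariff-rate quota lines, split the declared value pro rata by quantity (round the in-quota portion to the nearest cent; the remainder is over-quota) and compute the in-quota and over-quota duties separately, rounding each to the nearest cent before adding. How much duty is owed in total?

Line 1 (V-533, Pelania, 11,074 kg, ¥312,176.06):
Code V-533 is under a tariff-rate quota (threshold 4,372 kg). In-quota: 4,372 kg at 10%; over-quota: 6,702 kg at 27.5%.
Pro-rata value split: in-quota = ¥312,176.06 × 4,372/11,074 = ¥123,246.68; over-quota = ¥312,176.06 − ¥123,246.68 = ¥188,929.38.
In-quota duty = ¥123,246.68 × 10% = ¥12,324.67. Over-quota duty = ¥188,929.38 × 27.5% = ¥51,955.58.
Line duty = ¥12,324.67 + ¥51,955.58 = ¥64,280.25.

¥64,280.25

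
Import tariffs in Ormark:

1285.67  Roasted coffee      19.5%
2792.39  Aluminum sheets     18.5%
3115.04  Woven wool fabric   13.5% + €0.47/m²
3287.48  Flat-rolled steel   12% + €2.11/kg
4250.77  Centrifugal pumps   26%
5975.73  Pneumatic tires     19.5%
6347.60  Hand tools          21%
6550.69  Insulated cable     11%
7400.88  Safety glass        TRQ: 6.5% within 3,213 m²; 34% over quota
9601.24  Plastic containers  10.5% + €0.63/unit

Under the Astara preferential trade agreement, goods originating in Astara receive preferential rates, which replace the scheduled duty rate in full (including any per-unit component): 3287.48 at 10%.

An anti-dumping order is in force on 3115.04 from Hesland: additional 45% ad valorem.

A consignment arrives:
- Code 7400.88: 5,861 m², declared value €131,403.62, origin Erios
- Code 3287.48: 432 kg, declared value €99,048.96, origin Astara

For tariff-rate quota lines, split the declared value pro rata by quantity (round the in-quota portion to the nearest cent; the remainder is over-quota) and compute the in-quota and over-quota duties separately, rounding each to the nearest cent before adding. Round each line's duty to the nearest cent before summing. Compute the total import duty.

€34,772.37

Line 1 (7400.88, Erios, 5,861 m², €131,403.62):
Code 7400.88 is under a tariff-rate quota (threshold 3,213 m²). In-quota: 3,213 m² at 6.5%; over-quota: 2,648 m² at 34%.
Pro-rata value split: in-quota = €131,403.62 × 3,213/5,861 = €72,035.46; over-quota = €131,403.62 − €72,035.46 = €59,368.16.
In-quota duty = €72,035.46 × 6.5% = €4,682.30. Over-quota duty = €59,368.16 × 34% = €20,185.17.
Line duty = €4,682.30 + €20,185.17 = €24,867.47.
Line 2 (3287.48, Astara, 432 kg, €99,048.96):
Base rate for 3287.48 is 12% + €2.11/kg.
Origin Astara qualifies under the Ormark–Astara agreement and 3287.48 is covered: preferential rate 10% applies instead.
Duty = €99,048.96 × 10% = €9,904.90.
Total = €24,867.47 + €9,904.90 = €34,772.37.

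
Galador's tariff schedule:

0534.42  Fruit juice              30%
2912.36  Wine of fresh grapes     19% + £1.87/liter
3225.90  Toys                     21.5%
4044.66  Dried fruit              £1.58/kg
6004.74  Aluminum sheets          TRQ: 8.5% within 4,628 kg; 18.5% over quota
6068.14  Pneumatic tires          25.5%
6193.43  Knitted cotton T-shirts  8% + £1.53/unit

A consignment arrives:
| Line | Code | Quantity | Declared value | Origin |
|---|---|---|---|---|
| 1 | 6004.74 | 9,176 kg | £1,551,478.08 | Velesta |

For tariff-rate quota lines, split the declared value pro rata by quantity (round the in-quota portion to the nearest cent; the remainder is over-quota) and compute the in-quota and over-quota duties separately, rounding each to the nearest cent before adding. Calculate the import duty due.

Line 1 (6004.74, Velesta, 9,176 kg, £1,551,478.08):
Code 6004.74 is under a tariff-rate quota (threshold 4,628 kg). In-quota: 4,628 kg at 8.5%; over-quota: 4,548 kg at 18.5%.
Pro-rata value split: in-quota = £1,551,478.08 × 4,628/9,176 = £782,502.24; over-quota = £1,551,478.08 − £782,502.24 = £768,975.84.
In-quota duty = £782,502.24 × 8.5% = £66,512.69. Over-quota duty = £768,975.84 × 18.5% = £142,260.53.
Line duty = £66,512.69 + £142,260.53 = £208,773.22.

£208,773.22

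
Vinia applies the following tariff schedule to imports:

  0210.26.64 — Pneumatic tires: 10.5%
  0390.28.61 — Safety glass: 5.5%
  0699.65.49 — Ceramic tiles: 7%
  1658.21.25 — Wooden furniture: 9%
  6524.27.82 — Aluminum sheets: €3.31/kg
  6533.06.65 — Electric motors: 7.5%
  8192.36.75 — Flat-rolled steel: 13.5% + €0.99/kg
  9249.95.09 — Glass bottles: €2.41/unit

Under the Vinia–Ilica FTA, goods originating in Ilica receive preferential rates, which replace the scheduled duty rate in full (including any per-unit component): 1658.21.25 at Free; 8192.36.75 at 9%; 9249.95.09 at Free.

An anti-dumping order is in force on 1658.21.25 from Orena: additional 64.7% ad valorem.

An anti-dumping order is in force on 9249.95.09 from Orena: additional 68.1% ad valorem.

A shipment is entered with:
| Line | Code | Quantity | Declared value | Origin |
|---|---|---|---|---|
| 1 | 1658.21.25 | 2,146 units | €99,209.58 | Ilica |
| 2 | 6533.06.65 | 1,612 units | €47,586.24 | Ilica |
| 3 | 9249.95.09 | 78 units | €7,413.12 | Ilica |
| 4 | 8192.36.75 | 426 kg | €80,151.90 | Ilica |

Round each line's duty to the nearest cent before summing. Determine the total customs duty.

Line 1 (1658.21.25, Ilica, 2,146 units, €99,209.58):
Base rate for 1658.21.25 is 9%.
Origin Ilica qualifies under the Vinia–Ilica agreement and 1658.21.25 is covered: preferential rate Free applies instead.
The additional-duty order on 1658.21.25 targets Orena, not Ilica; it does not apply.
Duty = €99,209.58 × 0% = €0.00.
Line 2 (6533.06.65, Ilica, 1,612 units, €47,586.24):
Base rate for 6533.06.65 is 7.5%.
Origin Ilica is the FTA partner but 6533.06.65 is not on the preference list; base rate stands.
Duty = €47,586.24 × 7.5% = €3,568.97.
Line 3 (9249.95.09, Ilica, 78 units, €7,413.12):
Base rate for 9249.95.09 is €2.41/unit.
Origin Ilica qualifies under the Vinia–Ilica agreement and 9249.95.09 is covered: preferential rate Free applies instead.
The additional-duty order on 9249.95.09 targets Orena, not Ilica; it does not apply.
Duty = €7,413.12 × 0% = €0.00.
Line 4 (8192.36.75, Ilica, 426 kg, €80,151.90):
Base rate for 8192.36.75 is 13.5% + €0.99/kg.
Origin Ilica qualifies under the Vinia–Ilica agreement and 8192.36.75 is covered: preferential rate 9% applies instead.
Duty = €80,151.90 × 9% = €7,213.67.
Total = €0.00 + €3,568.97 + €0.00 + €7,213.67 = €10,782.64.

€10,782.64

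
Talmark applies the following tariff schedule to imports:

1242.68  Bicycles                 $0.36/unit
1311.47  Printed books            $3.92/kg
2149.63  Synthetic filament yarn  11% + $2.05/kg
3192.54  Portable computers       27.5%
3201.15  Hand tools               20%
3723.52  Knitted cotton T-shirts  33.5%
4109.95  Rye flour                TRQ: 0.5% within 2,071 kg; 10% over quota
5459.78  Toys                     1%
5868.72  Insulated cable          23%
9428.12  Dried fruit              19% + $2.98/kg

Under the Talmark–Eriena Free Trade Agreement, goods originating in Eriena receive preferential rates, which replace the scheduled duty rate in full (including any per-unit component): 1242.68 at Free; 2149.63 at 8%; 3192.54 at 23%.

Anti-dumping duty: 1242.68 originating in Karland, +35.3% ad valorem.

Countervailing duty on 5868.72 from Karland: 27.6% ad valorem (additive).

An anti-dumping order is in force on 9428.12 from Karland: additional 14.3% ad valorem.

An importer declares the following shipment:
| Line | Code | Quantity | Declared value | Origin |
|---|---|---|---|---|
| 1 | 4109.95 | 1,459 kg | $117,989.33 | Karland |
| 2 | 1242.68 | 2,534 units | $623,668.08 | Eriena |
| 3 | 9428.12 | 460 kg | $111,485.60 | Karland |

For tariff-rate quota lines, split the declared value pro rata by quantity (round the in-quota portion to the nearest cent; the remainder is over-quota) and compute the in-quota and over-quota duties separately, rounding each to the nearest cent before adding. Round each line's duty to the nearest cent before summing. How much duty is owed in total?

Line 1 (4109.95, Karland, 1,459 kg, $117,989.33):
Code 4109.95 is under a tariff-rate quota (threshold 2,071 kg). Quantity 1,459 kg is within the quota, so the in-quota rate 0.5% applies to the full value.
Duty = $117,989.33 × 0.5% = $589.95.
Line 2 (1242.68, Eriena, 2,534 units, $623,668.08):
Base rate for 1242.68 is $0.36/unit.
Origin Eriena qualifies under the Talmark–Eriena agreement and 1242.68 is covered: preferential rate Free applies instead.
The additional-duty order on 1242.68 targets Karland, not Eriena; it does not apply.
Duty = $623,668.08 × 0% = $0.00.
Line 3 (9428.12, Karland, 460 kg, $111,485.60):
Base rate for 9428.12 is 19% + $2.98/kg.
Additional duty on 9428.12 from Karland: +14.3%. Applied ad valorem rate: 19% + 14.3% = 33.3%.
Duty = $111,485.60 × 33.3% + 460 × $2.98 = $38,495.50.
Total = $589.95 + $0.00 + $38,495.50 = $39,085.45.

$39,085.45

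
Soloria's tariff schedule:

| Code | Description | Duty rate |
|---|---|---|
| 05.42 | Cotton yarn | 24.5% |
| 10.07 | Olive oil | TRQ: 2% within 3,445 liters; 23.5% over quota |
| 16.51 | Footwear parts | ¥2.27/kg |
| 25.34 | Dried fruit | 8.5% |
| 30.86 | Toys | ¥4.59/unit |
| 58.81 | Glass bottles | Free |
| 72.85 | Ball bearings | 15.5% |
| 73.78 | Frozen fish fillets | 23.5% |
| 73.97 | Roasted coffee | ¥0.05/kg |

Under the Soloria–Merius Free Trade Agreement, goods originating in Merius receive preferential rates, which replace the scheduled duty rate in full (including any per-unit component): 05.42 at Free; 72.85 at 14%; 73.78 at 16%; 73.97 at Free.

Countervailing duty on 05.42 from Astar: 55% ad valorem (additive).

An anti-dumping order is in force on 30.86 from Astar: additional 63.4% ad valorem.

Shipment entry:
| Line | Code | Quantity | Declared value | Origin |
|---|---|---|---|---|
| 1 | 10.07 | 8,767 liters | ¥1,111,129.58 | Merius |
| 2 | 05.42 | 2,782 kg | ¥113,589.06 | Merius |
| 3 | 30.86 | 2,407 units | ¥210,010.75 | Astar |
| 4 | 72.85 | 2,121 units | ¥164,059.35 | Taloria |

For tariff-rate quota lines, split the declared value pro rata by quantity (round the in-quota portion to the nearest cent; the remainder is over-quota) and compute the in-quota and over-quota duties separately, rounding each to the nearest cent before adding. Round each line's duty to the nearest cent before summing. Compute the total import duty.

Line 1 (10.07, Merius, 8,767 liters, ¥1,111,129.58):
Code 10.07 is under a tariff-rate quota (threshold 3,445 liters). In-quota: 3,445 liters at 2%; over-quota: 5,322 liters at 23.5%.
Pro-rata value split: in-quota = ¥1,111,129.58 × 3,445/8,767 = ¥436,619.30; over-quota = ¥1,111,129.58 − ¥436,619.30 = ¥674,510.28.
In-quota duty = ¥436,619.30 × 2% = ¥8,732.39. Over-quota duty = ¥674,510.28 × 23.5% = ¥158,509.92.
Line duty = ¥8,732.39 + ¥158,509.92 = ¥167,242.31.
Line 2 (05.42, Merius, 2,782 kg, ¥113,589.06):
Base rate for 05.42 is 24.5%.
Origin Merius qualifies under the Soloria–Merius agreement and 05.42 is covered: preferential rate Free applies instead.
The additional-duty order on 05.42 targets Astar, not Merius; it does not apply.
Duty = ¥113,589.06 × 0% = ¥0.00.
Line 3 (30.86, Astar, 2,407 units, ¥210,010.75):
Base rate for 30.86 is ¥4.59/unit.
Additional duty on 30.86 from Astar: +63.4% ad valorem. Applied ad valorem rate = 63.4%.
Duty = ¥210,010.75 × 63.4% + 2,407 × ¥4.59 = ¥144,194.95.
Line 4 (72.85, Taloria, 2,121 units, ¥164,059.35):
Base rate for 72.85 is 15.5%.
72.85 has an FTA preferential rate, but origin Taloria is not Merius; base rate stands.
Duty = ¥164,059.35 × 15.5% = ¥25,429.20.
Total = ¥167,242.31 + ¥0.00 + ¥144,194.95 + ¥25,429.20 = ¥336,866.46.

¥336,866.46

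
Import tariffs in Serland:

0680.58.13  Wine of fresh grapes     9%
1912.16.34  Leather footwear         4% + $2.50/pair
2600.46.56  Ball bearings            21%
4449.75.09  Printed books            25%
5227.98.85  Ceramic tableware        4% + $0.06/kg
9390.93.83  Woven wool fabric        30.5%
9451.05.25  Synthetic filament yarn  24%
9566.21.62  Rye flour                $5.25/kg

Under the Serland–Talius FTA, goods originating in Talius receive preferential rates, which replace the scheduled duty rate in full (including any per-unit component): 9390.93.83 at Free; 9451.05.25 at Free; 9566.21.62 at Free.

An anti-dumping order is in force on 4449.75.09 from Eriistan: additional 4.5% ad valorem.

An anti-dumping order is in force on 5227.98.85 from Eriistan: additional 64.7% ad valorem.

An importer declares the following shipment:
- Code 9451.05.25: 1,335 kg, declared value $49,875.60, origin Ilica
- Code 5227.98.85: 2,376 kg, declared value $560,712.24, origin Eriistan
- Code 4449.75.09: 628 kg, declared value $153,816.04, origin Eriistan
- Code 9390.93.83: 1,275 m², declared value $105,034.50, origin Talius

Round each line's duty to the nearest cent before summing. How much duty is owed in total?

$442,697.74

Line 1 (9451.05.25, Ilica, 1,335 kg, $49,875.60):
Base rate for 9451.05.25 is 24%.
9451.05.25 has an FTA preferential rate, but origin Ilica is not Talius; base rate stands.
Duty = $49,875.60 × 24% = $11,970.14.
Line 2 (5227.98.85, Eriistan, 2,376 kg, $560,712.24):
Base rate for 5227.98.85 is 4% + $0.06/kg.
Additional duty on 5227.98.85 from Eriistan: +64.7%. Applied ad valorem rate: 4% + 64.7% = 68.7%.
Duty = $560,712.24 × 68.7% + 2,376 × $0.06 = $385,351.87.
Line 3 (4449.75.09, Eriistan, 628 kg, $153,816.04):
Base rate for 4449.75.09 is 25%.
Additional duty on 4449.75.09 from Eriistan: +4.5%. Applied ad valorem rate: 25% + 4.5% = 29.5%.
Duty = $153,816.04 × 29.5% = $45,375.73.
Line 4 (9390.93.83, Talius, 1,275 m², $105,034.50):
Base rate for 9390.93.83 is 30.5%.
Origin Talius qualifies under the Serland–Talius agreement and 9390.93.83 is covered: preferential rate Free applies instead.
Duty = $105,034.50 × 0% = $0.00.
Total = $11,970.14 + $385,351.87 + $45,375.73 + $0.00 = $442,697.74.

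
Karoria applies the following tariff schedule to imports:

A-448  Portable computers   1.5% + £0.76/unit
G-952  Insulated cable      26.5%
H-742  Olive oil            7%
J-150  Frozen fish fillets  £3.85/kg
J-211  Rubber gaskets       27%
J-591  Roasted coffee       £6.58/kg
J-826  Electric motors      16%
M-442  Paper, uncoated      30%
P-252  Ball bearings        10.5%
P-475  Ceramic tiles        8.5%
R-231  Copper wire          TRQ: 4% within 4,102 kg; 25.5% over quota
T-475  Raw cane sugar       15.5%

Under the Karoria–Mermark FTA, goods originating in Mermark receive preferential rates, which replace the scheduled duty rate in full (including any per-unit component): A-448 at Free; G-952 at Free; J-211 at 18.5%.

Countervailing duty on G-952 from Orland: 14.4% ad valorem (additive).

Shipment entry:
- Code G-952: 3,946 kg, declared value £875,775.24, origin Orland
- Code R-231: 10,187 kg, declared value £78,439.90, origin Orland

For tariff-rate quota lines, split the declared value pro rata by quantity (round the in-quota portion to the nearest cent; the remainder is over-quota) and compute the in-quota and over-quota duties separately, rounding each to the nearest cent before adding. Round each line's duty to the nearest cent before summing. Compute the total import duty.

£371,403.39

Line 1 (G-952, Orland, 3,946 kg, £875,775.24):
Base rate for G-952 is 26.5%.
G-952 has an FTA preferential rate, but origin Orland is not Mermark; base rate stands.
Additional duty on G-952 from Orland: +14.4%. Applied ad valorem rate: 26.5% + 14.4% = 40.9%.
Duty = £875,775.24 × 40.9% = £358,192.07.
Line 2 (R-231, Orland, 10,187 kg, £78,439.90):
Code R-231 is under a tariff-rate quota (threshold 4,102 kg). In-quota: 4,102 kg at 4%; over-quota: 6,085 kg at 25.5%.
Pro-rata value split: in-quota = £78,439.90 × 4,102/10,187 = £31,585.40; over-quota = £78,439.90 − £31,585.40 = £46,854.50.
In-quota duty = £31,585.40 × 4% = £1,263.42. Over-quota duty = £46,854.50 × 25.5% = £11,947.90.
Line duty = £1,263.42 + £11,947.90 = £13,211.32.
Total = £358,192.07 + £13,211.32 = £371,403.39.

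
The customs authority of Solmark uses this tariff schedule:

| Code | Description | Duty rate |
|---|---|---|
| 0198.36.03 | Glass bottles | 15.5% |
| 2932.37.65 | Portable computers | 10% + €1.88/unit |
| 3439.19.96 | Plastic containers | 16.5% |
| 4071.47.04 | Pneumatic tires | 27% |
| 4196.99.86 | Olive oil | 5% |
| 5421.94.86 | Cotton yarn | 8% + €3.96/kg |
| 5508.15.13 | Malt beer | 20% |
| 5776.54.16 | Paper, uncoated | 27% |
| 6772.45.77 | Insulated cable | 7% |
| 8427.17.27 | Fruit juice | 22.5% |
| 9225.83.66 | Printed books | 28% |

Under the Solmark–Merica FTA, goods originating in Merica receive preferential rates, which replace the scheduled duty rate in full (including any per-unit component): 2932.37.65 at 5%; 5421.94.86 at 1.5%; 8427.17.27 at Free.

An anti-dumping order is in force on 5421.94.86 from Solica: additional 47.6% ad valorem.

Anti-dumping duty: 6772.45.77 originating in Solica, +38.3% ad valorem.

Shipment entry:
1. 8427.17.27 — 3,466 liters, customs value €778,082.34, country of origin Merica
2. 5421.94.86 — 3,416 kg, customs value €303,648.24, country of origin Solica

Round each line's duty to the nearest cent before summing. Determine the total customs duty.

Line 1 (8427.17.27, Merica, 3,466 liters, €778,082.34):
Base rate for 8427.17.27 is 22.5%.
Origin Merica qualifies under the Solmark–Merica agreement and 8427.17.27 is covered: preferential rate Free applies instead.
Duty = €778,082.34 × 0% = €0.00.
Line 2 (5421.94.86, Solica, 3,416 kg, €303,648.24):
Base rate for 5421.94.86 is 8% + €3.96/kg.
5421.94.86 has an FTA preferential rate, but origin Solica is not Merica; base rate stands.
Additional duty on 5421.94.86 from Solica: +47.6%. Applied ad valorem rate: 8% + 47.6% = 55.6%.
Duty = €303,648.24 × 55.6% + 3,416 × €3.96 = €182,355.78.
Total = €0.00 + €182,355.78 = €182,355.78.

€182,355.78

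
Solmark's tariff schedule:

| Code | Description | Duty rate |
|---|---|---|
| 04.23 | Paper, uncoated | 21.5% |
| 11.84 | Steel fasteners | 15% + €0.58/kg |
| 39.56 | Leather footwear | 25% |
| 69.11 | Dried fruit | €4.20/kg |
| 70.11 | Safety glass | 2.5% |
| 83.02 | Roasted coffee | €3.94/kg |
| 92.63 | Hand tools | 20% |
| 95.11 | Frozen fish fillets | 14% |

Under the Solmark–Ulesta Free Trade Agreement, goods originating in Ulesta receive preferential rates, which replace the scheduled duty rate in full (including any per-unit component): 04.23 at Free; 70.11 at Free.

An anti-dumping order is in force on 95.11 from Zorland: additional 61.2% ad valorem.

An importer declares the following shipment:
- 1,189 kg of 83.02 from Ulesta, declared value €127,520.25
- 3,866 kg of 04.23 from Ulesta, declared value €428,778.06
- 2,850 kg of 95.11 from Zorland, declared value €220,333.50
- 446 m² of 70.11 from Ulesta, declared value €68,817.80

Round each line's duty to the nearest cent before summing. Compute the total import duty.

Line 1 (83.02, Ulesta, 1,189 kg, €127,520.25):
Base rate for 83.02 is €3.94/kg.
Origin Ulesta is the FTA partner but 83.02 is not on the preference list; base rate stands.
Duty = 1,189 × €3.94 = €4,684.66.
Line 2 (04.23, Ulesta, 3,866 kg, €428,778.06):
Base rate for 04.23 is 21.5%.
Origin Ulesta qualifies under the Solmark–Ulesta agreement and 04.23 is covered: preferential rate Free applies instead.
Duty = €428,778.06 × 0% = €0.00.
Line 3 (95.11, Zorland, 2,850 kg, €220,333.50):
Base rate for 95.11 is 14%.
Additional duty on 95.11 from Zorland: +61.2%. Applied ad valorem rate: 14% + 61.2% = 75.2%.
Duty = €220,333.50 × 75.2% = €165,690.79.
Line 4 (70.11, Ulesta, 446 m², €68,817.80):
Base rate for 70.11 is 2.5%.
Origin Ulesta qualifies under the Solmark–Ulesta agreement and 70.11 is covered: preferential rate Free applies instead.
Duty = €68,817.80 × 0% = €0.00.
Total = €4,684.66 + €0.00 + €165,690.79 + €0.00 = €170,375.45.

€170,375.45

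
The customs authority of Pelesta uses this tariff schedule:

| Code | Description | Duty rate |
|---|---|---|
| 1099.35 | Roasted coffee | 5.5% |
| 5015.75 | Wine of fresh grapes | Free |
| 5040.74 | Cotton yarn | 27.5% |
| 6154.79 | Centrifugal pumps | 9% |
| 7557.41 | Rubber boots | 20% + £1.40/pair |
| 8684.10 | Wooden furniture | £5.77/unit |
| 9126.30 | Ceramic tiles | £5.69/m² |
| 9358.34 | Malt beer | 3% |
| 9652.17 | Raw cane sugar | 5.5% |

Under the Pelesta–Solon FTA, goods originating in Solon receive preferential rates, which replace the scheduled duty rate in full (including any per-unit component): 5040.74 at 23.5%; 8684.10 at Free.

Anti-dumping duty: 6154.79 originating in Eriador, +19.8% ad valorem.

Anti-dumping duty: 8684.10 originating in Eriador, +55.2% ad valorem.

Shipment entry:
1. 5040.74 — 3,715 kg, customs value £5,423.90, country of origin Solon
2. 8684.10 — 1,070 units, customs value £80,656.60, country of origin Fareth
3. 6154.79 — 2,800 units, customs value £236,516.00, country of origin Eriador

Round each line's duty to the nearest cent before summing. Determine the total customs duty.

Line 1 (5040.74, Solon, 3,715 kg, £5,423.90):
Base rate for 5040.74 is 27.5%.
Origin Solon qualifies under the Pelesta–Solon agreement and 5040.74 is covered: preferential rate 23.5% applies instead.
Duty = £5,423.90 × 23.5% = £1,274.62.
Line 2 (8684.10, Fareth, 1,070 units, £80,656.60):
Base rate for 8684.10 is £5.77/unit.
8684.10 has an FTA preferential rate, but origin Fareth is not Solon; base rate stands.
The additional-duty order on 8684.10 targets Eriador, not Fareth; it does not apply.
Duty = 1,070 × £5.77 = £6,173.90.
Line 3 (6154.79, Eriador, 2,800 units, £236,516.00):
Base rate for 6154.79 is 9%.
Additional duty on 6154.79 from Eriador: +19.8%. Applied ad valorem rate: 9% + 19.8% = 28.8%.
Duty = £236,516.00 × 28.8% = £68,116.61.
Total = £1,274.62 + £6,173.90 + £68,116.61 = £75,565.13.

£75,565.13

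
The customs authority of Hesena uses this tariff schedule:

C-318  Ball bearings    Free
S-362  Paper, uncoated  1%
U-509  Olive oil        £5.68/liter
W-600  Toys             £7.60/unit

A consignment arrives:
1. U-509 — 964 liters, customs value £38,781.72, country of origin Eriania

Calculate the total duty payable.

Line 1 (U-509, Eriania, 964 liters, £38,781.72):
Base rate for U-509 is £5.68/liter.
Duty = 964 × £5.68 = £5,475.52.

£5,475.52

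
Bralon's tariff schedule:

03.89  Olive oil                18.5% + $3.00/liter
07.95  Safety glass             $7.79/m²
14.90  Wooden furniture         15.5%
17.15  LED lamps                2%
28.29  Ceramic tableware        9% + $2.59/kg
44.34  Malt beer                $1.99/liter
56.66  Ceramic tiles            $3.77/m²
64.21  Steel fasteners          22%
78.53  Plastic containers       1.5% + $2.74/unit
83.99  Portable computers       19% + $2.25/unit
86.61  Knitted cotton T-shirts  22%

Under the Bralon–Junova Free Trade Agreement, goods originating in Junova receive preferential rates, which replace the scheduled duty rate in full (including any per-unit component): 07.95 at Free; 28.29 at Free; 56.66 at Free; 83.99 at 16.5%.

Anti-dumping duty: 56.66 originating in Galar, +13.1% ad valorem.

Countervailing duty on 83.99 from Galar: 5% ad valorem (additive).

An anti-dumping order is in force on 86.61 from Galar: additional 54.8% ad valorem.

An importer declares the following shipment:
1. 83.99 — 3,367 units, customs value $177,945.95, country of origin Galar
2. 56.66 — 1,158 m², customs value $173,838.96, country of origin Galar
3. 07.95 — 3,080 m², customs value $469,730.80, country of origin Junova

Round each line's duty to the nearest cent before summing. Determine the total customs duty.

Line 1 (83.99, Galar, 3,367 units, $177,945.95):
Base rate for 83.99 is 19% + $2.25/unit.
83.99 has an FTA preferential rate, but origin Galar is not Junova; base rate stands.
Additional duty on 83.99 from Galar: +5%. Applied ad valorem rate: 19% + 5% = 24%.
Duty = $177,945.95 × 24% + 3,367 × $2.25 = $50,282.78.
Line 2 (56.66, Galar, 1,158 m², $173,838.96):
Base rate for 56.66 is $3.77/m².
56.66 has an FTA preferential rate, but origin Galar is not Junova; base rate stands.
Additional duty on 56.66 from Galar: +13.1% ad valorem. Applied ad valorem rate = 13.1%.
Duty = $173,838.96 × 13.1% + 1,158 × $3.77 = $27,138.56.
Line 3 (07.95, Junova, 3,080 m², $469,730.80):
Base rate for 07.95 is $7.79/m².
Origin Junova qualifies under the Bralon–Junova agreement and 07.95 is covered: preferential rate Free applies instead.
Duty = $469,730.80 × 0% = $0.00.
Total = $50,282.78 + $27,138.56 + $0.00 = $77,421.34.

$77,421.34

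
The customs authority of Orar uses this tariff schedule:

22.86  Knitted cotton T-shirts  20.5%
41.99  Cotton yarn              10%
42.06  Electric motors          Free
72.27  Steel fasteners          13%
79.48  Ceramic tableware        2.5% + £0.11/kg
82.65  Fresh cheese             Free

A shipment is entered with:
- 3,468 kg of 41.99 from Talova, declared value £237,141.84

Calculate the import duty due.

Line 1 (41.99, Talova, 3,468 kg, £237,141.84):
Base rate for 41.99 is 10%.
Duty = £237,141.84 × 10% = £23,714.18.

£23,714.18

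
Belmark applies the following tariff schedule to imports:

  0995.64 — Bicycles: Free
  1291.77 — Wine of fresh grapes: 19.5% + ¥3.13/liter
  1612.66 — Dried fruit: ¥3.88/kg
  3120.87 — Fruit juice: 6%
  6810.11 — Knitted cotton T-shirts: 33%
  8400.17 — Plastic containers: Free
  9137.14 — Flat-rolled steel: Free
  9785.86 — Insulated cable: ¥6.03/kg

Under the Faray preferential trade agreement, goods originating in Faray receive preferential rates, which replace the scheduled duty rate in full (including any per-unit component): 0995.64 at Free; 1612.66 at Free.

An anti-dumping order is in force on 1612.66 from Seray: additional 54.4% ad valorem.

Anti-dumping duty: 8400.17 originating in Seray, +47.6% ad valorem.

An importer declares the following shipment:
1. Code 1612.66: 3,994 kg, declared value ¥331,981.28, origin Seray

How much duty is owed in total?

¥196,094.54

Line 1 (1612.66, Seray, 3,994 kg, ¥331,981.28):
Base rate for 1612.66 is ¥3.88/kg.
1612.66 has an FTA preferential rate, but origin Seray is not Faray; base rate stands.
Additional duty on 1612.66 from Seray: +54.4% ad valorem. Applied ad valorem rate = 54.4%.
Duty = ¥331,981.28 × 54.4% + 3,994 × ¥3.88 = ¥196,094.54.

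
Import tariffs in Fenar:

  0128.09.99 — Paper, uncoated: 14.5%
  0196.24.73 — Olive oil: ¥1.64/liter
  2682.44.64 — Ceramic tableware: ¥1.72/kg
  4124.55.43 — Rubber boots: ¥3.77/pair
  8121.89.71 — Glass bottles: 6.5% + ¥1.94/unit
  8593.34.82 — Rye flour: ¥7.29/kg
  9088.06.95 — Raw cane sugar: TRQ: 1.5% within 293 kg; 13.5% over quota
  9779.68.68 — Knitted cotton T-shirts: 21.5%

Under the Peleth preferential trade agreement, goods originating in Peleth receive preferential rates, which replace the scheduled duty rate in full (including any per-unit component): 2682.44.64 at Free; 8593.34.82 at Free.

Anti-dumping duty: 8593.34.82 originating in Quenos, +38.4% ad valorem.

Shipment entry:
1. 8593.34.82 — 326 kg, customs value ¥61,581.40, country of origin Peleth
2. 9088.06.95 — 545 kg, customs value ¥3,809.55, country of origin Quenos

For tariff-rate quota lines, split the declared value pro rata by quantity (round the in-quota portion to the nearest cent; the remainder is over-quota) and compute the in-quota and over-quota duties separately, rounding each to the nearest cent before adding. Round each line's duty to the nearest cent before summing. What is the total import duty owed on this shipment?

Line 1 (8593.34.82, Peleth, 326 kg, ¥61,581.40):
Base rate for 8593.34.82 is ¥7.29/kg.
Origin Peleth qualifies under the Fenar–Peleth agreement and 8593.34.82 is covered: preferential rate Free applies instead.
The additional-duty order on 8593.34.82 targets Quenos, not Peleth; it does not apply.
Duty = ¥61,581.40 × 0% = ¥0.00.
Line 2 (9088.06.95, Quenos, 545 kg, ¥3,809.55):
Code 9088.06.95 is under a tariff-rate quota (threshold 293 kg). In-quota: 293 kg at 1.5%; over-quota: 252 kg at 13.5%.
Pro-rata value split: in-quota = ¥3,809.55 × 293/545 = ¥2,048.07; over-quota = ¥3,809.55 − ¥2,048.07 = ¥1,761.48.
In-quota duty = ¥2,048.07 × 1.5% = ¥30.72. Over-quota duty = ¥1,761.48 × 13.5% = ¥237.80.
Line duty = ¥30.72 + ¥237.80 = ¥268.52.
Total = ¥0.00 + ¥268.52 = ¥268.52.

¥268.52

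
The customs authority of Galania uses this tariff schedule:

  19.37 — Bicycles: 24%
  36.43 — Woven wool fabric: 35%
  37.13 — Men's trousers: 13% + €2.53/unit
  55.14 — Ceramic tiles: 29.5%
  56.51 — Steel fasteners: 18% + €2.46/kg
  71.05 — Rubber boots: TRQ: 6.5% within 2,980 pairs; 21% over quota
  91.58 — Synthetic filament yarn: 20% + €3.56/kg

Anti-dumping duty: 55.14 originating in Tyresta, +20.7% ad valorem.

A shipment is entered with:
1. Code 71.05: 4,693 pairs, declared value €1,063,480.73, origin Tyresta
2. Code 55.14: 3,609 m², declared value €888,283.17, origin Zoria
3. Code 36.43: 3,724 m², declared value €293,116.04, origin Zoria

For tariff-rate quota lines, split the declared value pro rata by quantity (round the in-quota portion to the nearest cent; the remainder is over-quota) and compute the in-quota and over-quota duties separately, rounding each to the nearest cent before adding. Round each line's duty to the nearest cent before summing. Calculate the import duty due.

Line 1 (71.05, Tyresta, 4,693 pairs, €1,063,480.73):
Code 71.05 is under a tariff-rate quota (threshold 2,980 pairs). In-quota: 2,980 pairs at 6.5%; over-quota: 1,713 pairs at 21%.
Pro-rata value split: in-quota = €1,063,480.73 × 2,980/4,693 = €675,297.80; over-quota = €1,063,480.73 − €675,297.80 = €388,182.93.
In-quota duty = €675,297.80 × 6.5% = €43,894.36. Over-quota duty = €388,182.93 × 21% = €81,518.42.
Line duty = €43,894.36 + €81,518.42 = €125,412.78.
Line 2 (55.14, Zoria, 3,609 m², €888,283.17):
Base rate for 55.14 is 29.5%.
The additional-duty order on 55.14 targets Tyresta, not Zoria; it does not apply.
Duty = €888,283.17 × 29.5% = €262,043.54.
Line 3 (36.43, Zoria, 3,724 m², €293,116.04):
Base rate for 36.43 is 35%.
Duty = €293,116.04 × 35% = €102,590.61.
Total = €125,412.78 + €262,043.54 + €102,590.61 = €490,046.93.

€490,046.93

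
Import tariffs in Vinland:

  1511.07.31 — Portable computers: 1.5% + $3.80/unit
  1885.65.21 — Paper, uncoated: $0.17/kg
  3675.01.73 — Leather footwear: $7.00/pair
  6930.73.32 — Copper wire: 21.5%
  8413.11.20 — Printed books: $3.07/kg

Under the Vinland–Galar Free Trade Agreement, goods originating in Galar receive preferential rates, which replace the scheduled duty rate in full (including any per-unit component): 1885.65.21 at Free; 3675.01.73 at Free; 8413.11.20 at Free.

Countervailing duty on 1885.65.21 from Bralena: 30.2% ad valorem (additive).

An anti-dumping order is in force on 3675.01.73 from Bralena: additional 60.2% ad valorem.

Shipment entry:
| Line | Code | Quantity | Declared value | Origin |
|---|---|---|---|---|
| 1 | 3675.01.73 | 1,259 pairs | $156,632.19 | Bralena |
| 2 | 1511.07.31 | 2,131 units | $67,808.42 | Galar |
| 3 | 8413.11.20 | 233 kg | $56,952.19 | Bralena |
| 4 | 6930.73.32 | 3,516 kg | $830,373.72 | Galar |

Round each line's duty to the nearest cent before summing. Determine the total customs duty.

Line 1 (3675.01.73, Bralena, 1,259 pairs, $156,632.19):
Base rate for 3675.01.73 is $7.00/pair.
3675.01.73 has an FTA preferential rate, but origin Bralena is not Galar; base rate stands.
Additional duty on 3675.01.73 from Bralena: +60.2% ad valorem. Applied ad valorem rate = 60.2%.
Duty = $156,632.19 × 60.2% + 1,259 × $7.00 = $103,105.58.
Line 2 (1511.07.31, Galar, 2,131 units, $67,808.42):
Base rate for 1511.07.31 is 1.5% + $3.80/unit.
Origin Galar is the FTA partner but 1511.07.31 is not on the preference list; base rate stands.
Duty = $67,808.42 × 1.5% + 2,131 × $3.80 = $9,114.93.
Line 3 (8413.11.20, Bralena, 233 kg, $56,952.19):
Base rate for 8413.11.20 is $3.07/kg.
8413.11.20 has an FTA preferential rate, but origin Bralena is not Galar; base rate stands.
Duty = 233 × $3.07 = $715.31.
Line 4 (6930.73.32, Galar, 3,516 kg, $830,373.72):
Base rate for 6930.73.32 is 21.5%.
Origin Galar is the FTA partner but 6930.73.32 is not on the preference list; base rate stands.
Duty = $830,373.72 × 21.5% = $178,530.35.
Total = $103,105.58 + $9,114.93 + $715.31 + $178,530.35 = $291,466.17.

$291,466.17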